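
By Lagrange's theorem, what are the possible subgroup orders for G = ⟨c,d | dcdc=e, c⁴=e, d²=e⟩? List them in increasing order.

|G| = 8 = 2³. By Lagrange's theorem the order of any subgroup divides 8; the divisors of 8 are 1, 2, 4, 8.

Answer: 1, 2, 4, 8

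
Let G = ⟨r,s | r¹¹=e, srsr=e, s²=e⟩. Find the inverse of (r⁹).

The order of (r⁹) is 11 (smallest k with (r⁹)ᵏ = e), so (r⁹)⁻¹ = (r⁹)¹⁰ = r².
Check: (r⁹) · (r²) → (r⁹) · r² = e, giving e as required.

Answer: r²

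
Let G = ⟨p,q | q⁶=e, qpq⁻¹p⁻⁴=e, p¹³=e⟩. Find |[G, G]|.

G' = [G, G] is generated by all commutators. The generator-pair commutators are: [p, q] = p¹⁰.
The subgroup they normally generate is {e, p, p², p³, p⁴, p⁵, p⁶, p⁷, p⁸, p⁹, p¹⁰, p¹¹, p¹²}, of order 13.
Check: |G/G'| = 78/13 = 6 is the order of the abelianisation.

Answer: 13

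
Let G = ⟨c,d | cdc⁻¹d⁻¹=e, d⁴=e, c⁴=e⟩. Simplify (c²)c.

Compute (c²) · c by multiplying left to right and reducing via the relations at each step:
  (c²) · c = c³

Answer: c³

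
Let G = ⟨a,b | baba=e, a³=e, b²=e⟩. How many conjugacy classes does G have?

The conjugacy classes (representative and size) are:
  [e] (size 1), [a] (size 2), [ab] (size 3).
Class equation: 1 + 2 + 3 = 6 = |G|. So G has 3 conjugacy classes.

Answer: 3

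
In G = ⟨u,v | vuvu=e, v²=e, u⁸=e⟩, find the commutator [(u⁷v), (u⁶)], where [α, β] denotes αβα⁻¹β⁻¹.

[(u⁷v), (u⁶)] = (u⁷v)·(u⁶)·(u⁷v)⁻¹·(u⁶)⁻¹.
  (u⁷v) · (u⁶) = uv
  (uv) · (u⁷v) = u²
  (u²) · (u²) = u⁴

Answer: u⁴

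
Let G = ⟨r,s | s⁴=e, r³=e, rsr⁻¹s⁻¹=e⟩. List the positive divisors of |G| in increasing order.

|G| = 12 = 2² · 3. By Lagrange's theorem the order of any subgroup divides 12; the divisors of 12 are 1, 2, 3, 4, 6, 12.

Answer: 1, 2, 3, 4, 6, 12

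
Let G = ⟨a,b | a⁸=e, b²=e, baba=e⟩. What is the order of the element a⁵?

Compute successive powers until reaching e:
  (a⁵)¹ = a⁵, (a⁵)² = a², (a⁵)³ = a⁷, (a⁵)⁴ = a⁴, (a⁵)⁵ = a, (a⁵)⁶ = a⁶, (a⁵)⁷ = a³, (a⁵)⁸ = e.
The smallest positive k with (a⁵)ᵏ = e is 8.

Answer: 8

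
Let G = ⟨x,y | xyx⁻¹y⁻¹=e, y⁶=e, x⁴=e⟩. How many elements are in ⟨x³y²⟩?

|⟨x³y²⟩| equals the order of x³y². Compute successive powers until reaching e:
  (x³y²)¹ = x³y², (x³y²)² = x²y⁴, (x³y²)³ = x, (x³y²)⁴ = y², (x³y²)⁵ = x³y⁴, (x³y²)⁶ = x², (x³y²)⁷ = xy², (x³y²)⁸ = y⁴, (x³y²)⁹ = x³, (x³y²)¹⁰ = x²y², (x³y²)¹¹ = xy⁴, (x³y²)¹² = e.
The smallest positive k with (x³y²)ᵏ = e is 12, so |⟨x³y²⟩| = 12.

Answer: 12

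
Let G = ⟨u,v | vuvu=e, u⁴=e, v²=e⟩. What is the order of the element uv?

Compute successive powers until reaching e:
  (uv)¹ = uv, (uv)² = e.
The smallest positive k with (uv)ᵏ = e is 2.

Answer: 2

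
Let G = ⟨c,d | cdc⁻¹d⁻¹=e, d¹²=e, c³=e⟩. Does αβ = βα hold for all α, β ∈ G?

Each pair of generators commutes: c·d = cd = d·c. Since the generators pairwise commute, every element of G commutes with every other, so G is abelian.

Answer: Yes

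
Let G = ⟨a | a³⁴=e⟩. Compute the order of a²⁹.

Compute successive powers until reaching e:
  (a²⁹)¹ = a²⁹, (a²⁹)² = a²⁴, (a²⁹)³ = a¹⁹, (a²⁹)⁴ = a¹⁴, (a²⁹)⁵ = a⁹, (a²⁹)⁶ = a⁴, (a²⁹)⁷ = a³³, (a²⁹)⁸ = a²⁸, (a²⁹)⁹ = a²³, (a²⁹)¹⁰ = a¹⁸, (a²⁹)¹¹ = a¹³, (a²⁹)¹² = a⁸, (a²⁹)¹³ = a³, (a²⁹)¹⁴ = a³², (a²⁹)¹⁵ = a²⁷, (a²⁹)¹⁶ = a²², (a²⁹)¹⁷ = a¹⁷, (a²⁹)¹⁸ = a¹², (a²⁹)¹⁹ = a⁷, (a²⁹)²⁰ = a², (a²⁹)²¹ = a³¹, (a²⁹)²² = a²⁶, (a²⁹)²³ = a²¹, (a²⁹)²⁴ = a¹⁶, (a²⁹)²⁵ = a¹¹, (a²⁹)²⁶ = a⁶, (a²⁹)²⁷ = a, (a²⁹)²⁸ = a³⁰, (a²⁹)²⁹ = a²⁵, (a²⁹)³⁰ = a²⁰, (a²⁹)³¹ = a¹⁵, (a²⁹)³² = a¹⁰, (a²⁹)³³ = a⁵, (a²⁹)³⁴ = e.
The smallest positive k with (a²⁹)ᵏ = e is 34.

Answer: 34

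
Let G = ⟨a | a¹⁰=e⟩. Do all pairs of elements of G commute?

G has a single generator, so G is cyclic and hence abelian.

Answer: Yes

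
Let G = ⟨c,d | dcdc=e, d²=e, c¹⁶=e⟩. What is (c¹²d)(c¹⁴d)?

Compute (c¹²d) · (c¹⁴d) by multiplying left to right and reducing via the relations at each step:
  (c¹²d) · c¹⁴ = c¹⁴d
  (c¹⁴d) · d = c¹⁴

Answer: c¹⁴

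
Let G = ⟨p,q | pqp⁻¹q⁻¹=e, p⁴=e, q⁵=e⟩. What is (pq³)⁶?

Compute successive powers of (pq³), reducing at each step:
  (pq³)²: (pq³) · p = p²q³;   (p²q³) · q³ = p²q
  (pq³)³: (p²q) · p = p³q;   (p³q) · q³ = p³q⁴
  (pq³)⁴: (p³q⁴) · p = q⁴;   (q⁴) · q³ = q²
  (pq³)⁵: (q²) · p = pq²;   (pq²) · q³ = p
  (pq³)⁶: p · p = p²;   (p²) · q³ = p²q³

Answer: p²q³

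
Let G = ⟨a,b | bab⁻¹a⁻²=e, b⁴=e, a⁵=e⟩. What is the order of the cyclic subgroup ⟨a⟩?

|⟨a⟩| equals the order of a. Compute successive powers until reaching e:
  a¹ = a, a² = a², a³ = a³, a⁴ = a⁴, a⁵ = e.
The smallest positive k with aᵏ = e is 5, so |⟨a⟩| = 5.

Answer: 5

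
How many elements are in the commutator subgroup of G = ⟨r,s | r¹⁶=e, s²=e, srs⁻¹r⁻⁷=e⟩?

G' = [G, G] is generated by all commutators. The generator-pair commutators are: [r, s] = r¹⁰.
The subgroup they normally generate is {e, r², r⁴, r⁶, r⁸, r¹⁰, r¹², r¹⁴}, of order 8.
Check: |G/G'| = 32/8 = 4 is the order of the abelianisation.

Answer: 8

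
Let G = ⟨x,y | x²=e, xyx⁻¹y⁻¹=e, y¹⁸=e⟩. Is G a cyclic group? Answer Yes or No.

|G| = 36, but the maximum element order in G is 18 < 36. No single element generates all of G, so G is not cyclic.

Answer: No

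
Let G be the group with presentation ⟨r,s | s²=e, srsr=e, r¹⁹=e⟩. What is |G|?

Enumerate words in the generators, reducing via the relations: the distinct elements are
  {e, r, s, rs, r², r³, r⁴, r⁵, r⁶, r⁷, r⁸, r⁹, r²s, r³s, r¹², r¹³, r¹¹, r¹⁰, r¹⁴, r¹⁵, r¹⁶, r¹⁷, r¹⁸, r⁴s, r⁵s, r⁶s, r⁷s, r⁸s, r⁹s, r¹²s, r¹³s, r¹¹s, r¹⁰s, r¹⁴s, r¹⁵s, r¹⁶s, r¹⁷s, r¹⁸s}.
No further products give new elements, so |G| = 38.

Answer: 38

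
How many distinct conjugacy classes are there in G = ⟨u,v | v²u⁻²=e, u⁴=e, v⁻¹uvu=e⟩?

The conjugacy classes (representative and size) are:
  [e] (size 1), [u³] (size 2), [u²] (size 1), [v⁻¹] (size 2), [uv⁻¹] (size 2).
Class equation: 1 + 2 + 1 + 2 + 2 = 8 = |G|. So G has 5 conjugacy classes.

Answer: 5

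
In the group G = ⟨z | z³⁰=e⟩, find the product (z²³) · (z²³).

Compute (z²³) · (z²³) by multiplying left to right and reducing via the relations at each step:
  (z²³) · z²³ = z¹⁶

Answer: z¹⁶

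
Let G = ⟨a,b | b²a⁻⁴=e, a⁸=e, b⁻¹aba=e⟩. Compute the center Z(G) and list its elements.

An element z ∈ Z(G) iff z commutes with every generator.
For example a⁴ is central: (a⁴)·a = a⁵ = a·(a⁴); (a⁴)·b = b⁻¹ = b·(a⁴).
Whereas a ∉ Z(G) since a·b = ab ≠ a³b⁻¹ = b·a.
Checking each of the 16 elements this way gives Z(G) = {e, a⁴}, of order 2.

Answer: {e, a⁴}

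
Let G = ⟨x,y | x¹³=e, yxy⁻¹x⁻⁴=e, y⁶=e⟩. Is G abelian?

x·y = xy but y·x = x⁴y, so x·y ≠ y·x and G is not abelian.

Answer: No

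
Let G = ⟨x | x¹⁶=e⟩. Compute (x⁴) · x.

Compute (x⁴) · x by multiplying left to right and reducing via the relations at each step:
  (x⁴) · x = x⁵

Answer: x⁵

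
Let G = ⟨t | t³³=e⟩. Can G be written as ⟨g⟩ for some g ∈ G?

|G| = 33. The element t has order 33 (its powers give 33 distinct elements), so ⟨t⟩ = G and G is cyclic.

Answer: Yes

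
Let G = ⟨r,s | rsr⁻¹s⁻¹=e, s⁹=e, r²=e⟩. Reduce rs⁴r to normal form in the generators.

Multiply left to right, reducing at each step:
  r · s⁴ = rs⁴
  (rs⁴) · r = s⁴

Answer: s⁴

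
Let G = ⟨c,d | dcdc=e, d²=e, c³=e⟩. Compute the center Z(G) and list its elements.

An element z ∈ Z(G) iff z commutes with every generator.
For example e is central: e·c = c = c·e; e·d = d = d·e.
Whereas c ∉ Z(G) since c·d = cd ≠ c²d = d·c.
Checking each of the 6 elements this way gives Z(G) = {e}, of order 1.

Answer: {e}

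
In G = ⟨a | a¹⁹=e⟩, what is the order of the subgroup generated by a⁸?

|⟨a⁸⟩| equals the order of a⁸. Compute successive powers until reaching e:
  (a⁸)¹ = a⁸, (a⁸)² = a¹⁶, (a⁸)³ = a⁵, (a⁸)⁴ = a¹³, (a⁸)⁵ = a², (a⁸)⁶ = a¹⁰, (a⁸)⁷ = a¹⁸, (a⁸)⁸ = a⁷, (a⁸)⁹ = a¹⁵, (a⁸)¹⁰ = a⁴, (a⁸)¹¹ = a¹², (a⁸)¹² = a, (a⁸)¹³ = a⁹, (a⁸)¹⁴ = a¹⁷, (a⁸)¹⁵ = a⁶, (a⁸)¹⁶ = a¹⁴, (a⁸)¹⁷ = a³, (a⁸)¹⁸ = a¹¹, (a⁸)¹⁹ = e.
The smallest positive k with (a⁸)ᵏ = e is 19, so |⟨a⁸⟩| = 19.

Answer: 19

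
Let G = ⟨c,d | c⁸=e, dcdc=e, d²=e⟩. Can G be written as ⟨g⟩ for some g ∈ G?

Every cyclic group is abelian. But c·d = cd while d·c = c⁷d, so c·d ≠ d·c and G is not abelian. Hence G is not cyclic.

Answer: No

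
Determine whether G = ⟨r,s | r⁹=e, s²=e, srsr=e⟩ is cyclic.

Every cyclic group is abelian. But r·s = rs while s·r = r⁸s, so r·s ≠ s·r and G is not abelian. Hence G is not cyclic.

Answer: No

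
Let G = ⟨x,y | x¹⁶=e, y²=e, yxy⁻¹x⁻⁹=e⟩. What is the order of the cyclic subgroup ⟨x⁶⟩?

|⟨x⁶⟩| equals the order of x⁶. Compute successive powers until reaching e:
  (x⁶)¹ = x⁶, (x⁶)² = x¹², (x⁶)³ = x², (x⁶)⁴ = x⁸, (x⁶)⁵ = x¹⁴, (x⁶)⁶ = x⁴, (x⁶)⁷ = x¹⁰, (x⁶)⁸ = e.
The smallest positive k with (x⁶)ᵏ = e is 8, so |⟨x⁶⟩| = 8.

Answer: 8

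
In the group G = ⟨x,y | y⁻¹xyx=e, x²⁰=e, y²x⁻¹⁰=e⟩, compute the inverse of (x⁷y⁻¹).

The order of (x⁷y⁻¹) is 4 (smallest k with (x⁷y⁻¹)ᵏ = e), so (x⁷y⁻¹)⁻¹ = (x⁷y⁻¹)³ = x⁷y.
Check: (x⁷y⁻¹) · (x⁷y) → (x⁷y⁻¹) · x⁷ = y⁻¹;   (y⁻¹) · y = e, giving e as required.

Answer: x⁷y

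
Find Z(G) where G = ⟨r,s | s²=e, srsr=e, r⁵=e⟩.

An element z ∈ Z(G) iff z commutes with every generator.
For example e is central: e·r = r = r·e; e·s = s = s·e.
Whereas r ∉ Z(G) since r·s = rs ≠ r⁴s = s·r.
Checking each of the 10 elements this way gives Z(G) = {e}, of order 1.

Answer: {e}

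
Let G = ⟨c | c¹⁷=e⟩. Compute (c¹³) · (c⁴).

Compute (c¹³) · (c⁴) by multiplying left to right and reducing via the relations at each step:
  (c¹³) · c⁴ = e

Answer: e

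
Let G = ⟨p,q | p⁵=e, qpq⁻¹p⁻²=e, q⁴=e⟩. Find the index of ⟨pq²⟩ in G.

First find ord(pq²) by computing successive powers:
  (pq²)¹ = pq², (pq²)² = e.
So |⟨pq²⟩| = ord(pq²) = 2. With |G| = 20, by Lagrange [G : ⟨pq²⟩] = 20/2 = 10.

Answer: 10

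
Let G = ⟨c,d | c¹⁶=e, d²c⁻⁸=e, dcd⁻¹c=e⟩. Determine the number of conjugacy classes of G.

The conjugacy classes (representative and size) are:
  [e] (size 1), [c] (size 2), [c¹⁴] (size 2), [c¹³] (size 2), [c¹²] (size 2), [c⁵] (size 2), [c¹⁰] (size 2), [c⁷] (size 2), [c⁸] (size 1), [d⁻¹] (size 8), [c⁷d⁻¹] (size 8).
Class equation: 1 + 2 + 2 + 2 + 2 + 2 + 2 + 2 + 1 + 8 + 8 = 32 = |G|. So G has 11 conjugacy classes.

Answer: 11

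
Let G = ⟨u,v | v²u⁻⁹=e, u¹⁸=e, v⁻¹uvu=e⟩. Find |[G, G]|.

G' = [G, G] is generated by all commutators. The generator-pair commutators are: [u, v] = u².
The subgroup they normally generate is {e, u², u⁴, u⁶, u⁸, u¹⁰, u¹², u¹⁴, u¹⁶}, of order 9.
Check: |G/G'| = 36/9 = 4 is the order of the abelianisation.

Answer: 9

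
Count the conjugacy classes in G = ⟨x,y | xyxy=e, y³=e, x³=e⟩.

The conjugacy classes (representative and size) are:
  [e] (size 1), [yx²] (size 4), [y²x] (size 4), [x²y²] (size 3).
Class equation: 1 + 4 + 4 + 3 = 12 = |G|. So G has 4 conjugacy classes.

Answer: 4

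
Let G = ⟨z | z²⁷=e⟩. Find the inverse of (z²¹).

The order of (z²¹) is 9 (smallest k with (z²¹)ᵏ = e), so (z²¹)⁻¹ = (z²¹)⁸ = z⁶.
Check: (z²¹) · (z⁶) → (z²¹) · z⁶ = e, giving e as required.

Answer: z⁶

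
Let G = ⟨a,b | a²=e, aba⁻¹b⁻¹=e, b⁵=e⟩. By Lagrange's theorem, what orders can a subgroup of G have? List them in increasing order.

|G| = 10 = 2 · 5. By Lagrange's theorem the order of any subgroup divides 10; the divisors of 10 are 1, 2, 5, 10.

Answer: 1, 2, 5, 10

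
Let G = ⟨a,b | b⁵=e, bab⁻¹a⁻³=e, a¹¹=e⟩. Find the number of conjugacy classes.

The conjugacy classes (representative and size) are:
  [e] (size 1), [a³] (size 5), [a⁶] (size 5), [a⁷b] (size 11), [a⁹b²] (size 11), [a⁷b³] (size 11), [a⁷b⁴] (size 11).
Class equation: 1 + 5 + 5 + 11 + 11 + 11 + 11 = 55 = |G|. So G has 7 conjugacy classes.

Answer: 7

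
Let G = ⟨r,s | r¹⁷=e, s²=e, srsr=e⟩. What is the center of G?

An element z ∈ Z(G) iff z commutes with every generator.
For example e is central: e·r = r = r·e; e·s = s = s·e.
Whereas r ∉ Z(G) since r·s = rs ≠ r¹⁶s = s·r.
Checking each of the 34 elements this way gives Z(G) = {e}, of order 1.

Answer: {e}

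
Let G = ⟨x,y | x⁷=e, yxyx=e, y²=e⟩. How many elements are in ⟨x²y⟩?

|⟨x²y⟩| equals the order of x²y. Compute successive powers until reaching e:
  (x²y)¹ = x²y, (x²y)² = e.
The smallest positive k with (x²y)ᵏ = e is 2, so |⟨x²y⟩| = 2.

Answer: 2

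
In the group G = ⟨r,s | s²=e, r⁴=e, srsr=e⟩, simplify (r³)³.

Compute successive powers of (r³), reducing at each step:
  (r³)²: (r³) · r³ = r²
  (r³)³: (r²) · r³ = r

Answer: r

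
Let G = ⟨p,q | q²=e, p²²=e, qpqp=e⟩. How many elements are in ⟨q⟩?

|⟨q⟩| equals the order of q. Compute successive powers until reaching e:
  q¹ = q, q² = e.
The smallest positive k with qᵏ = e is 2, so |⟨q⟩| = 2.

Answer: 2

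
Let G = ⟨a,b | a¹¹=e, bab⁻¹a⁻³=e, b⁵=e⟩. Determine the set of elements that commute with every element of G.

An element z ∈ Z(G) iff z commutes with every generator.
For example e is central: e·a = a = a·e; e·b = b = b·e.
Whereas a ∉ Z(G) since a·b = ab ≠ a³b = b·a.
Checking each of the 55 elements this way gives Z(G) = {e}, of order 1.

Answer: {e}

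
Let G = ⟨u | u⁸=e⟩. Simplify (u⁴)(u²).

Compute (u⁴) · (u²) by multiplying left to right and reducing via the relations at each step:
  (u⁴) · u² = u⁶

Answer: u⁶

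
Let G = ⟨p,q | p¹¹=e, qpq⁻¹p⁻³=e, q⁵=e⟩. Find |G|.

Enumerate words in the generators, reducing via the relations: the distinct elements are
  {e, p, q, pq, p², p³, p⁴, p⁵, p⁶, p⁷, p⁸, p⁹, q², q³, q⁴, pq², pq³, pq⁴, p²q, p³q, p¹⁰, p⁴q, p⁵q, p⁶q, p⁷q, p⁸q, p⁹q, p²q², p²q³, p²q⁴, p³q², p³q³, p³q⁴, p¹⁰q, p⁴q², p⁴q³, p⁴q⁴, p⁵q², p⁵q³, p⁵q⁴, p⁶q², p⁶q³, p⁶q⁴, p⁷q², p⁷q³, p⁷q⁴, p⁸q², p⁸q³, p⁸q⁴, p⁹q², p⁹q³, p⁹q⁴, p¹⁰q², p¹⁰q³, p¹⁰q⁴}.
No further products give new elements, so |G| = 55.

Answer: 55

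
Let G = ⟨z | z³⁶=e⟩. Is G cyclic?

|G| = 36. The element z has order 36 (its powers give 36 distinct elements), so ⟨z⟩ = G and G is cyclic.

Answer: Yes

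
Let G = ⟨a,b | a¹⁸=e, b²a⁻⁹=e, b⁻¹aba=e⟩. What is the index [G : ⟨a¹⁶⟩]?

First find ord(a¹⁶) by computing successive powers:
  (a¹⁶)¹ = a¹⁶, (a¹⁶)² = a¹⁴, (a¹⁶)³ = a¹², (a¹⁶)⁴ = a¹⁰, (a¹⁶)⁵ = a⁸, (a¹⁶)⁶ = a⁶, (a¹⁶)⁷ = a⁴, (a¹⁶)⁸ = a², (a¹⁶)⁹ = e.
So |⟨a¹⁶⟩| = ord(a¹⁶) = 9. With |G| = 36, by Lagrange [G : ⟨a¹⁶⟩] = 36/9 = 4.

Answer: 4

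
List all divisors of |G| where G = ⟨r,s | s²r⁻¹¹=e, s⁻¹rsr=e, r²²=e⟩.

|G| = 44 = 2² · 11. By Lagrange's theorem the order of any subgroup divides 44; the divisors of 44 are 1, 2, 4, 11, 22, 44.

Answer: 1, 2, 4, 11, 22, 44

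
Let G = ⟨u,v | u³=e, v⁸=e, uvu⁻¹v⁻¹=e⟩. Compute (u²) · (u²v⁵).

Compute (u²) · (u²v⁵) by multiplying left to right and reducing via the relations at each step:
  (u²) · u² = u
  u · v⁵ = uv⁵

Answer: uv⁵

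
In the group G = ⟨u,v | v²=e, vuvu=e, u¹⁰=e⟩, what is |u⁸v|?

Compute successive powers until reaching e:
  (u⁸v)¹ = u⁸v, (u⁸v)² = e.
The smallest positive k with (u⁸v)ᵏ = e is 2.

Answer: 2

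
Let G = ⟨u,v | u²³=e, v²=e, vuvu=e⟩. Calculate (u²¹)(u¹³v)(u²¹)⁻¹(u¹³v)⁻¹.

[(u²¹), (u¹³v)] = (u²¹)·(u¹³v)·(u²¹)⁻¹·(u¹³v)⁻¹.
  (u²¹) · (u¹³v) = u¹¹v
  (u¹¹v) · (u²) = u⁹v
  (u⁹v) · (u¹³v) = u¹⁹

Answer: u¹⁹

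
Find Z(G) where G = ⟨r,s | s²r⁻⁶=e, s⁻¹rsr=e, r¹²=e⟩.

An element z ∈ Z(G) iff z commutes with every generator.
For example r⁶ is central: (r⁶)·r = r⁷ = r·(r⁶); (r⁶)·s = s⁻¹ = s·(r⁶).
Whereas r ∉ Z(G) since r·s = rs ≠ r⁵s⁻¹ = s·r.
Checking each of the 24 elements this way gives Z(G) = {e, r⁶}, of order 2.

Answer: {e, r⁶}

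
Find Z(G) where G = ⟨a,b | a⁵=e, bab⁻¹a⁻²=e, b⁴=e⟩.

An element z ∈ Z(G) iff z commutes with every generator.
For example e is central: e·a = a = a·e; e·b = b = b·e.
Whereas a ∉ Z(G) since a·b = ab ≠ a²b = b·a.
Checking each of the 20 elements this way gives Z(G) = {e}, of order 1.

Answer: {e}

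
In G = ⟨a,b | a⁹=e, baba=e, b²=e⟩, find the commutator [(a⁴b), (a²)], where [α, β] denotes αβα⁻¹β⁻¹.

[(a⁴b), (a²)] = (a⁴b)·(a²)·(a⁴b)⁻¹·(a²)⁻¹.
  (a⁴b) · (a²) = a²b
  (a²b) · (a⁴b) = a⁷
  (a⁷) · (a⁷) = a⁵

Answer: a⁵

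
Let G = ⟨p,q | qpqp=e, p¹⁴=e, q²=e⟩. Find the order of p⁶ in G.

Compute successive powers until reaching e:
  (p⁶)¹ = p⁶, (p⁶)² = p¹², (p⁶)³ = p⁴, (p⁶)⁴ = p¹⁰, (p⁶)⁵ = p², (p⁶)⁶ = p⁸, (p⁶)⁷ = e.
The smallest positive k with (p⁶)ᵏ = e is 7.

Answer: 7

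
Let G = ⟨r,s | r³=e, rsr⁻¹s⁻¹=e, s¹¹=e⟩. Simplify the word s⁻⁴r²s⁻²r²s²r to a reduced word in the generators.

Multiply left to right, reducing at each step:
  (s⁷) · r² = r²s⁷
  (r²s⁷) · s⁻² = r²s⁵
  (r²s⁵) · r² = rs⁵
  (rs⁵) · s² = rs⁷
  (rs⁷) · r = r²s⁷

Answer: r²s⁷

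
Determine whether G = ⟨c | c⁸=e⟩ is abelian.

G has a single generator, so G is cyclic and hence abelian.

Answer: Yes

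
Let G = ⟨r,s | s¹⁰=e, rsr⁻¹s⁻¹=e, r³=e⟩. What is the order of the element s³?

Compute successive powers until reaching e:
  (s³)¹ = s³, (s³)² = s⁶, (s³)³ = s⁹, (s³)⁴ = s², (s³)⁵ = s⁵, (s³)⁶ = s⁸, (s³)⁷ = s, (s³)⁸ = s⁴, (s³)⁹ = s⁷, (s³)¹⁰ = e.
The smallest positive k with (s³)ᵏ = e is 10.

Answer: 10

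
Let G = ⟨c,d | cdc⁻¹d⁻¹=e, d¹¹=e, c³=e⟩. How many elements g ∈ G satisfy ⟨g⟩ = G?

G is cyclic of order 33. An element generates G iff its order is 33, and a cyclic group of order 33 has exactly φ(33) = 20 such elements.

Answer: 20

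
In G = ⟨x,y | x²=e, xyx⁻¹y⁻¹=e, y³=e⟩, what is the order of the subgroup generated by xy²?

|⟨xy²⟩| equals the order of xy². Compute successive powers until reaching e:
  (xy²)¹ = xy², (xy²)² = y, (xy²)³ = x, (xy²)⁴ = y², (xy²)⁵ = xy, (xy²)⁶ = e.
The smallest positive k with (xy²)ᵏ = e is 6, so |⟨xy²⟩| = 6.

Answer: 6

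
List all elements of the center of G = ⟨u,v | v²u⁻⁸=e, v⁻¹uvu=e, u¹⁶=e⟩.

An element z ∈ Z(G) iff z commutes with every generator.
For example u⁸ is central: (u⁸)·u = u⁹ = u·(u⁸); (u⁸)·v = v⁻¹ = v·(u⁸).
Whereas u ∉ Z(G) since u·v = uv ≠ u⁷v⁻¹ = v·u.
Checking each of the 32 elements this way gives Z(G) = {e, u⁸}, of order 2.

Answer: {e, u⁸}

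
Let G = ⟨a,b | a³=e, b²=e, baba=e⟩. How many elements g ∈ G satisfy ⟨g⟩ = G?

⟨g⟩ = G would require ord(g) = |G| = 6, but the maximum element order in G is 3 < 6. So G is not cyclic and no single element generates it: the count is 0.

Answer: 0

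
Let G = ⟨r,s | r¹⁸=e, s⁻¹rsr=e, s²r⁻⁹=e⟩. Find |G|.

Enumerate words in the generators, reducing via the relations: the distinct elements are
  {e, r, s, rs, r², r³, r⁴, r⁵, r⁶, r⁷, r⁸, r⁹, r²s, r³s, r¹², r¹³, r¹¹, r¹⁰, r¹⁴, r¹⁵, r¹⁶, r¹⁷, r⁴s, r⁵s, r⁶s, r⁷s, r⁸s, s⁻¹, rs⁻¹, r²s⁻¹, r³s⁻¹, r⁴s⁻¹, r⁵s⁻¹, r⁶s⁻¹, r⁷s⁻¹, r⁸s⁻¹}.
No further products give new elements, so |G| = 36.

Answer: 36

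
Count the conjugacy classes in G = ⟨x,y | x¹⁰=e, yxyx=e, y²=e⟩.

The conjugacy classes (representative and size) are:
  [e] (size 1), [x] (size 2), [x²] (size 2), [x³] (size 2), [x⁴] (size 2), [x⁵] (size 1), [x²y] (size 5), [x³y] (size 5).
Class equation: 1 + 2 + 2 + 2 + 2 + 1 + 5 + 5 = 20 = |G|. So G has 8 conjugacy classes.

Answer: 8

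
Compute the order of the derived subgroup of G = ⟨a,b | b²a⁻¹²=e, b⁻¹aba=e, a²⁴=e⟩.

G' = [G, G] is generated by all commutators. The generator-pair commutators are: [a, b] = a².
The subgroup they normally generate is {e, a², a⁴, a⁶, a⁸, a¹⁰, a¹², a¹⁴, a¹⁶, a¹⁸, a²⁰, a²²}, of order 12.
Check: |G/G'| = 48/12 = 4 is the order of the abelianisation.

Answer: 12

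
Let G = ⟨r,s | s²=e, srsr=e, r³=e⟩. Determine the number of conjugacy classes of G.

The conjugacy classes (representative and size) are:
  [e] (size 1), [r] (size 2), [rs] (size 3).
Class equation: 1 + 2 + 3 = 6 = |G|. So G has 3 conjugacy classes.

Answer: 3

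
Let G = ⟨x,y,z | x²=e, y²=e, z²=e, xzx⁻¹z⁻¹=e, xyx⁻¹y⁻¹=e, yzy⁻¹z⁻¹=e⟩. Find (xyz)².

Compute successive powers of (xyz), reducing at each step:
  (xyz)²: (xyz) · x = yz;   (yz) · y = z;   z · z = e

Answer: e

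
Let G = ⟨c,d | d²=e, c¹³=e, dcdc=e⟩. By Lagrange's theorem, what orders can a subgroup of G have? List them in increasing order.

|G| = 26 = 2 · 13. By Lagrange's theorem the order of any subgroup divides 26; the divisors of 26 are 1, 2, 13, 26.

Answer: 1, 2, 13, 26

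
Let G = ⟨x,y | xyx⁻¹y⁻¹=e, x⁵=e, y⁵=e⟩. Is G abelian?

Each pair of generators commutes: x·y = xy = y·x. Since the generators pairwise commute, every element of G commutes with every other, so G is abelian.

Answer: Yes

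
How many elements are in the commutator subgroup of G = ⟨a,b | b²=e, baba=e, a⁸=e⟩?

G' = [G, G] is generated by all commutators. The generator-pair commutators are: [a, b] = a².
The subgroup they normally generate is {e, a², a⁴, a⁶}, of order 4.
Check: |G/G'| = 16/4 = 4 is the order of the abelianisation.

Answer: 4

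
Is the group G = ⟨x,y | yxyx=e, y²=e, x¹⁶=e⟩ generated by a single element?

Every cyclic group is abelian. But x·y = xy while y·x = x¹⁵y, so x·y ≠ y·x and G is not abelian. Hence G is not cyclic.

Answer: No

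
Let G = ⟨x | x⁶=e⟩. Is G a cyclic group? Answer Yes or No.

|G| = 6. The element x has order 6 (its powers give 6 distinct elements), so ⟨x⟩ = G and G is cyclic.

Answer: Yes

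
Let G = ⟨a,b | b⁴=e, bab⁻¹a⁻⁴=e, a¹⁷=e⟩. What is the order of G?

Enumerate words in the generators, reducing via the relations: the distinct elements are
  {a, b, e, ab, a², a³, a⁴, a⁵, a⁶, a⁷, a⁸, a⁹, b², b³, ab², ab³, a²b, a³b, a¹², a¹³, a¹¹, a¹⁰, a¹⁴, a¹⁵, a¹⁶, a⁴b, a⁵b, a⁶b, a⁷b, a⁸b, a⁹b, a²b², a²b³, a³b², a³b³, a¹²b, a¹³b, a¹¹b, a¹⁰b, a¹⁴b, a¹⁵b, a¹⁶b, a⁴b², a⁴b³, a⁵b², a⁵b³, a⁶b², a⁶b³, a⁷b², a⁷b³, a⁸b², a⁸b³, a⁹b², a⁹b³, a¹²b², a¹²b³, a¹³b², a¹³b³, a¹¹b², a¹¹b³, a¹⁰b², a¹⁰b³, a¹⁴b², a¹⁴b³, a¹⁵b², a¹⁵b³, a¹⁶b², a¹⁶b³}.
No further products give new elements, so |G| = 68.

Answer: 68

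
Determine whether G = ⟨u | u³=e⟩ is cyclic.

|G| = 3. The element u has order 3 (its powers give 3 distinct elements), so ⟨u⟩ = G and G is cyclic.

Answer: Yes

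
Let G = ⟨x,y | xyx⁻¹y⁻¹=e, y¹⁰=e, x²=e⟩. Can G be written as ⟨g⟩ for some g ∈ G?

|G| = 20, but the maximum element order in G is 10 < 20. No single element generates all of G, so G is not cyclic.

Answer: No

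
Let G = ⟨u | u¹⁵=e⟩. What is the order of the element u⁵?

Compute successive powers until reaching e:
  (u⁵)¹ = u⁵, (u⁵)² = u¹⁰, (u⁵)³ = e.
The smallest positive k with (u⁵)ᵏ = e is 3.

Answer: 3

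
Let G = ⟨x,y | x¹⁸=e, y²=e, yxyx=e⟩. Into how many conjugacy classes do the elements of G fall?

The conjugacy classes (representative and size) are:
  [e] (size 1), [x] (size 2), [x²] (size 2), [x³] (size 2), [x¹⁴] (size 2), [x⁵] (size 2), [x¹²] (size 2), [x⁷] (size 2), [x¹⁰] (size 2), [x⁹] (size 1), [x¹⁰y] (size 9), [xy] (size 9).
Class equation: 1 + 2 + 2 + 2 + 2 + 2 + 2 + 2 + 2 + 1 + 9 + 9 = 36 = |G|. So G has 12 conjugacy classes.

Answer: 12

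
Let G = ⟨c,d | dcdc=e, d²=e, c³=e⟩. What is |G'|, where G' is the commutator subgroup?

G' = [G, G] is generated by all commutators. The generator-pair commutators are: [c, d] = c².
The subgroup they normally generate is {e, c, c²}, of order 3.
Check: |G/G'| = 6/3 = 2 is the order of the abelianisation.

Answer: 3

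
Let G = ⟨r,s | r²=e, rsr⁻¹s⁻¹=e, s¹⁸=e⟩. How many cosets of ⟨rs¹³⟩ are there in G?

First find ord(rs¹³) by computing successive powers:
  (rs¹³)¹ = rs¹³, (rs¹³)² = s⁸, (rs¹³)³ = rs³, (rs¹³)⁴ = s¹⁶, (rs¹³)⁵ = rs¹¹, (rs¹³)⁶ = s⁶, (rs¹³)⁷ = rs, (rs¹³)⁸ = s¹⁴, (rs¹³)⁹ = rs⁹, (rs¹³)¹⁰ = s⁴, (rs¹³)¹¹ = rs¹⁷, (rs¹³)¹² = s¹², (rs¹³)¹³ = rs⁷, (rs¹³)¹⁴ = s², (rs¹³)¹⁵ = rs¹⁵, (rs¹³)¹⁶ = s¹⁰, (rs¹³)¹⁷ = rs⁵, (rs¹³)¹⁸ = e.
So |⟨rs¹³⟩| = ord(rs¹³) = 18. With |G| = 36, by Lagrange [G : ⟨rs¹³⟩] = 36/18 = 2.

Answer: 2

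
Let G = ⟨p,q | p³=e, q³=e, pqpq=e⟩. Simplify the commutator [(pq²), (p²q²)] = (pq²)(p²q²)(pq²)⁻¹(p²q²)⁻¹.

[(pq²), (p²q²)] = (pq²)·(p²q²)·(pq²)⁻¹·(p²q²)⁻¹.
  (pq²) · (p²q²) = p²
  (p²) · (qp²) = pq²p
  (pq²p) · (p²q²) = pq

Answer: pq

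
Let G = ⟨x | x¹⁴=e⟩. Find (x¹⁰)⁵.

Compute successive powers of (x¹⁰), reducing at each step:
  (x¹⁰)²: (x¹⁰) · x¹⁰ = x⁶
  (x¹⁰)³: (x⁶) · x¹⁰ = x²
  (x¹⁰)⁴: (x²) · x¹⁰ = x¹²
  (x¹⁰)⁵: (x¹²) · x¹⁰ = x⁸

Answer: x⁸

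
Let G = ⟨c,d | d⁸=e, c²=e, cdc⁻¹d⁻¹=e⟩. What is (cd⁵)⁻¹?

The order of (cd⁵) is 8 (smallest k with (cd⁵)ᵏ = e), so (cd⁵)⁻¹ = (cd⁵)⁷ = cd³.
Check: (cd⁵) · (cd³) → (cd⁵) · c = d⁵;   (d⁵) · d³ = e, giving e as required.

Answer: cd³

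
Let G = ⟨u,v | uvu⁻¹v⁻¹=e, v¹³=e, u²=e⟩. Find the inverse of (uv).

The order of (uv) is 26 (smallest k with (uv)ᵏ = e), so (uv)⁻¹ = (uv)²⁵ = uv¹².
Check: (uv) · (uv¹²) → (uv) · u = v;   v · v¹² = e, giving e as required.

Answer: uv¹²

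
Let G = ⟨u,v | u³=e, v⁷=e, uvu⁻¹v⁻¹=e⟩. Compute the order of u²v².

Compute successive powers until reaching e:
  (u²v²)¹ = u²v², (u²v²)² = uv⁴, (u²v²)³ = v⁶, (u²v²)⁴ = u²v, (u²v²)⁵ = uv³, (u²v²)⁶ = v⁵, (u²v²)⁷ = u², (u²v²)⁸ = uv², (u²v²)⁹ = v⁴, (u²v²)¹⁰ = u²v⁶, (u²v²)¹¹ = uv, (u²v²)¹² = v³, (u²v²)¹³ = u²v⁵, (u²v²)¹⁴ = u, (u²v²)¹⁵ = v², (u²v²)¹⁶ = u²v⁴, (u²v²)¹⁷ = uv⁶, (u²v²)¹⁸ = v, (u²v²)¹⁹ = u²v³, (u²v²)²⁰ = uv⁵, (u²v²)²¹ = e.
The smallest positive k with (u²v²)ᵏ = e is 21.

Answer: 21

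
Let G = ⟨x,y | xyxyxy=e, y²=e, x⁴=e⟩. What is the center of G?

An element z ∈ Z(G) iff z commutes with every generator.
For example e is central: e·x = x = x·e; e·y = y = y·e.
Whereas x ∉ Z(G) since x·y = xy ≠ yx = y·x.
Checking each of the 24 elements this way gives Z(G) = {e}, of order 1.

Answer: {e}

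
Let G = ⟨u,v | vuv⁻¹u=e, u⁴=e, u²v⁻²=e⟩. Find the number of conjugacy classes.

The conjugacy classes (representative and size) are:
  [e] (size 1), [u³] (size 2), [u²] (size 1), [v⁻¹] (size 2), [uv] (size 2).
Class equation: 1 + 2 + 1 + 2 + 2 = 8 = |G|. So G has 5 conjugacy classes.

Answer: 5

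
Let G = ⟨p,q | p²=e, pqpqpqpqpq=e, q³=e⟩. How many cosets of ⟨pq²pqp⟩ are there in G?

First find ord(pq²pqp) by computing successive powers:
  (pq²pqp)¹ = pq²pqp, (pq²pqp)² = e.
So |⟨pq²pqp⟩| = ord(pq²pqp) = 2. With |G| = 60, by Lagrange [G : ⟨pq²pqp⟩] = 60/2 = 30.

Answer: 30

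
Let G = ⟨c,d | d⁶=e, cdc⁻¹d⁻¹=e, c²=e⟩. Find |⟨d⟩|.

|⟨d⟩| equals the order of d. Compute successive powers until reaching e:
  d¹ = d, d² = d², d³ = d³, d⁴ = d⁴, d⁵ = d⁵, d⁶ = e.
The smallest positive k with dᵏ = e is 6, so |⟨d⟩| = 6.

Answer: 6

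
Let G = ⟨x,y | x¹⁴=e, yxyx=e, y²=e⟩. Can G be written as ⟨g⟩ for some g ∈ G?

Every cyclic group is abelian. But x·y = xy while y·x = x¹³y, so x·y ≠ y·x and G is not abelian. Hence G is not cyclic.

Answer: No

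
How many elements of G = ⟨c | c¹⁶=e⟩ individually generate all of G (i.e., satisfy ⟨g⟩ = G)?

G is cyclic of order 16. An element generates G iff its order is 16, and a cyclic group of order 16 has exactly φ(16) = 8 such elements.

Answer: 8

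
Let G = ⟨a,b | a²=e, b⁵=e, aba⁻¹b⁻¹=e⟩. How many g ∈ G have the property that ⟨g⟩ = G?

G is cyclic of order 10. An element generates G iff its order is 10, and a cyclic group of order 10 has exactly φ(10) = 4 such elements.

Answer: 4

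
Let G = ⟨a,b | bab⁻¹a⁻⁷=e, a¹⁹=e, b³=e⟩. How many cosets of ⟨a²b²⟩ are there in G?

First find ord(a²b²) by computing successive powers:
  (a²b²)¹ = a²b², (a²b²)² = a⁵b, (a²b²)³ = e.
So |⟨a²b²⟩| = ord(a²b²) = 3. With |G| = 57, by Lagrange [G : ⟨a²b²⟩] = 57/3 = 19.

Answer: 19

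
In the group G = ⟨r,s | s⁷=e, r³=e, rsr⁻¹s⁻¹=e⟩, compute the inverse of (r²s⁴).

The order of (r²s⁴) is 21 (smallest k with (r²s⁴)ᵏ = e), so (r²s⁴)⁻¹ = (r²s⁴)²⁰ = rs³.
Check: (r²s⁴) · (rs³) → (r²s⁴) · r = s⁴;   (s⁴) · s³ = e, giving e as required.

Answer: rs³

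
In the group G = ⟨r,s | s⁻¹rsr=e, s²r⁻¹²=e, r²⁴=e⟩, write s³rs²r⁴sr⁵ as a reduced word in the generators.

Multiply left to right, reducing at each step:
  (s⁻¹) · r = r¹¹s
  (r¹¹s) · s² = r¹¹s⁻¹
  (r¹¹s⁻¹) · r⁴ = r⁷s⁻¹
  (r⁷s⁻¹) · s = r⁷
  (r⁷) · r⁵ = r¹²

Answer: r¹²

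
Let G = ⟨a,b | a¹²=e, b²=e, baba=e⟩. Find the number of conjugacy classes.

The conjugacy classes (representative and size) are:
  [e] (size 1), [a¹¹] (size 2), [a²] (size 2), [a⁹] (size 2), [a⁴] (size 2), [a⁵] (size 2), [a⁶] (size 1), [b] (size 6), [ab] (size 6).
Class equation: 1 + 2 + 2 + 2 + 2 + 2 + 1 + 6 + 6 = 24 = |G|. So G has 9 conjugacy classes.

Answer: 9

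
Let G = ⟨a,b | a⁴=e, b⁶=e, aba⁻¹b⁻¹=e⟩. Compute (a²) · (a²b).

Compute (a²) · (a²b) by multiplying left to right and reducing via the relations at each step:
  (a²) · a² = e
  e · b = b

Answer: b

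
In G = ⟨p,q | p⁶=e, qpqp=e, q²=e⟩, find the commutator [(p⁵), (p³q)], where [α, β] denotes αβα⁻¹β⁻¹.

[(p⁵), (p³q)] = (p⁵)·(p³q)·(p⁵)⁻¹·(p³q)⁻¹.
  (p⁵) · (p³q) = p²q
  (p²q) · p = pq
  (pq) · (p³q) = p⁴

Answer: p⁴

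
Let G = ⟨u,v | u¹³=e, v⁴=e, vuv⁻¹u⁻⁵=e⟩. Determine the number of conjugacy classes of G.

The conjugacy classes (representative and size) are:
  [e] (size 1), [u] (size 4), [u²] (size 4), [u⁹] (size 4), [u¹²v] (size 13), [u⁴v²] (size 13), [u¹²v³] (size 13).
Class equation: 1 + 4 + 4 + 4 + 13 + 13 + 13 = 52 = |G|. So G has 7 conjugacy classes.

Answer: 7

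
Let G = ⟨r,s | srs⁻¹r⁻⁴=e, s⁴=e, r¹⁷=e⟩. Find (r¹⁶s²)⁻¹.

The order of (r¹⁶s²) is 2 (smallest k with (r¹⁶s²)ᵏ = e), so (r¹⁶s²)⁻¹ = (r¹⁶s²)¹ = r¹⁶s².
Check: (r¹⁶s²) · (r¹⁶s²) → (r¹⁶s²) · r¹⁶ = s²;   (s²) · s² = e, giving e as required.

Answer: r¹⁶s²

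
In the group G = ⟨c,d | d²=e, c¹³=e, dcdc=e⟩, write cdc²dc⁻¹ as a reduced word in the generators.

Multiply left to right, reducing at each step:
  c · d = cd
  (cd) · c² = c¹²d
  (c¹²d) · d = c¹²
  (c¹²) · c⁻¹ = c¹¹

Answer: c¹¹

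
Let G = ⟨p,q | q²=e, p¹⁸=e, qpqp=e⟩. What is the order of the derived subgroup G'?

G' = [G, G] is generated by all commutators. The generator-pair commutators are: [p, q] = p².
The subgroup they normally generate is {e, p², p⁴, p⁶, p⁸, p¹⁰, p¹², p¹⁴, p¹⁶}, of order 9.
Check: |G/G'| = 36/9 = 4 is the order of the abelianisation.

Answer: 9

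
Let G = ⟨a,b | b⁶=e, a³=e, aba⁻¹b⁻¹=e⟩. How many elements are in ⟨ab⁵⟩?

|⟨ab⁵⟩| equals the order of ab⁵. Compute successive powers until reaching e:
  (ab⁵)¹ = ab⁵, (ab⁵)² = a²b⁴, (ab⁵)³ = b³, (ab⁵)⁴ = ab², (ab⁵)⁵ = a²b, (ab⁵)⁶ = e.
The smallest positive k with (ab⁵)ᵏ = e is 6, so |⟨ab⁵⟩| = 6.

Answer: 6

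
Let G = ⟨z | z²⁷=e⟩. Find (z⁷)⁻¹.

The order of (z⁷) is 27 (smallest k with (z⁷)ᵏ = e), so (z⁷)⁻¹ = (z⁷)²⁶ = z²⁰.
Check: (z⁷) · (z²⁰) → (z⁷) · z²⁰ = e, giving e as required.

Answer: z²⁰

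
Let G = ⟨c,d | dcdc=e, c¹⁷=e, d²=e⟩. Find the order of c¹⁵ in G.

Compute successive powers until reaching e:
  (c¹⁵)¹ = c¹⁵, (c¹⁵)² = c¹³, (c¹⁵)³ = c¹¹, (c¹⁵)⁴ = c⁹, (c¹⁵)⁵ = c⁷, (c¹⁵)⁶ = c⁵, (c¹⁵)⁷ = c³, (c¹⁵)⁸ = c, (c¹⁵)⁹ = c¹⁶, (c¹⁵)¹⁰ = c¹⁴, (c¹⁵)¹¹ = c¹², (c¹⁵)¹² = c¹⁰, (c¹⁵)¹³ = c⁸, (c¹⁵)¹⁴ = c⁶, (c¹⁵)¹⁵ = c⁴, (c¹⁵)¹⁶ = c², (c¹⁵)¹⁷ = e.
The smallest positive k with (c¹⁵)ᵏ = e is 17.

Answer: 17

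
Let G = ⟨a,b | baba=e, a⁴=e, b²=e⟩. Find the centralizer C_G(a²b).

⟨a²b⟩ ⊆ C_G(a²b) since powers of a²b commute with a²b; so |C_G(a²b)| ≥ |⟨a²b⟩| = 2.
By orbit–stabilizer, |C_G(a²b)| = |G| / |conj. class of a²b| = 8 / 2 = 4.
The 4 elements commuting with a²b are {e, a², b, a²b}.

Answer: {e, a², b, a²b}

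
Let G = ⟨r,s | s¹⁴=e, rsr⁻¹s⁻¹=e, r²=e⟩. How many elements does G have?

Enumerate words in the generators, reducing via the relations: the distinct elements are
  {e, r, s, rs, s², s³, s⁴, s⁵, s⁶, s⁷, s⁸, s⁹, rs², rs³, rs⁴, rs⁵, rs⁶, rs⁷, rs⁸, rs⁹, s¹², s¹³, s¹¹, s¹⁰, rs¹², rs¹³, rs¹¹, rs¹⁰}.
No further products give new elements, so |G| = 28.

Answer: 28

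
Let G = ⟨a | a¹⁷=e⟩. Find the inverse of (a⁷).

The order of (a⁷) is 17 (smallest k with (a⁷)ᵏ = e), so (a⁷)⁻¹ = (a⁷)¹⁶ = a¹⁰.
Check: (a⁷) · (a¹⁰) → (a⁷) · a¹⁰ = e, giving e as required.

Answer: a¹⁰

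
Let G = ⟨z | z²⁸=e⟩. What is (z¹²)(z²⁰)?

Compute (z¹²) · (z²⁰) by multiplying left to right and reducing via the relations at each step:
  (z¹²) · z²⁰ = z⁴

Answer: z⁴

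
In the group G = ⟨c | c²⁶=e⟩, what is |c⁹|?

Compute successive powers until reaching e:
  (c⁹)¹ = c⁹, (c⁹)² = c¹⁸, (c⁹)³ = c, (c⁹)⁴ = c¹⁰, (c⁹)⁵ = c¹⁹, (c⁹)⁶ = c², (c⁹)⁷ = c¹¹, (c⁹)⁸ = c²⁰, (c⁹)⁹ = c³, (c⁹)¹⁰ = c¹², (c⁹)¹¹ = c²¹, (c⁹)¹² = c⁴, (c⁹)¹³ = c¹³, (c⁹)¹⁴ = c²², (c⁹)¹⁵ = c⁵, (c⁹)¹⁶ = c¹⁴, (c⁹)¹⁷ = c²³, (c⁹)¹⁸ = c⁶, (c⁹)¹⁹ = c¹⁵, (c⁹)²⁰ = c²⁴, (c⁹)²¹ = c⁷, (c⁹)²² = c¹⁶, (c⁹)²³ = c²⁵, (c⁹)²⁴ = c⁸, (c⁹)²⁵ = c¹⁷, (c⁹)²⁶ = e.
The smallest positive k with (c⁹)ᵏ = e is 26.

Answer: 26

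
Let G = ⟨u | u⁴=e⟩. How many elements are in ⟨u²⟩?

|⟨u²⟩| equals the order of u². Compute successive powers until reaching e:
  (u²)¹ = u², (u²)² = e.
The smallest positive k with (u²)ᵏ = e is 2, so |⟨u²⟩| = 2.

Answer: 2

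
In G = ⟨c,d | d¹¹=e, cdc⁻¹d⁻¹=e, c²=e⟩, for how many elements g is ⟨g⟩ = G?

G is cyclic of order 22. An element generates G iff its order is 22, and a cyclic group of order 22 has exactly φ(22) = 10 such elements.

Answer: 10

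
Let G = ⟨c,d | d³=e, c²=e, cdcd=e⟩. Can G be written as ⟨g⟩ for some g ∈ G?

Every cyclic group is abelian. But c·d = cd while d·c = cd², so c·d ≠ d·c and G is not abelian. Hence G is not cyclic.

Answer: No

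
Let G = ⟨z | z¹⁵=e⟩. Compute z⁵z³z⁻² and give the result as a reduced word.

Multiply left to right, reducing at each step:
  (z⁵) · z³ = z⁸
  (z⁸) · z⁻² = z⁶

Answer: z⁶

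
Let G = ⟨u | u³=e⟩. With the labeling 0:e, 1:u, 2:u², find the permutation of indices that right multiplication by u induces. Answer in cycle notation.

(0 1 2)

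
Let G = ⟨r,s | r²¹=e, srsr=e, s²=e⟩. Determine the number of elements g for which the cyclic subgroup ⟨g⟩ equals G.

⟨g⟩ = G would require ord(g) = |G| = 42, but the maximum element order in G is 21 < 42. So G is not cyclic and no single element generates it: the count is 0.

Answer: 0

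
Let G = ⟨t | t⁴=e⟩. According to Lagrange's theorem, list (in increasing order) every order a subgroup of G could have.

|G| = 4 = 2². By Lagrange's theorem the order of any subgroup divides 4; the divisors of 4 are 1, 2, 4.

Answer: 1, 2, 4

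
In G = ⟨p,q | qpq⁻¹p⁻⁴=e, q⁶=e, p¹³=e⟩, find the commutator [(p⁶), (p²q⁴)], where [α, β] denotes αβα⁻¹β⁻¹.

[(p⁶), (p²q⁴)] = (p⁶)·(p²q⁴)·(p⁶)⁻¹·(p²q⁴)⁻¹.
  (p⁶) · (p²q⁴) = p⁸q⁴
  (p⁸q⁴) · (p⁷) = p⁶q⁴
  (p⁶q⁴) · (p⁷q²) = p⁴

Answer: p⁴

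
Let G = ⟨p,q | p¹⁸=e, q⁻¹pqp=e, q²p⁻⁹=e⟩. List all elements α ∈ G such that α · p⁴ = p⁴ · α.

⟨p⁴⟩ ⊆ C_G(p⁴) since powers of p⁴ commute with p⁴; so |C_G(p⁴)| ≥ |⟨p⁴⟩| = 9.
By orbit–stabilizer, |C_G(p⁴)| = |G| / |conj. class of p⁴| = 36 / 2 = 18.
The 18 elements commuting with p⁴ are {e, p, p², p³, p⁴, p⁵, p⁶, p⁷, p⁸, p⁹, p¹⁰, p¹¹, p¹², p¹³, p¹⁴, p¹⁵, p¹⁶, p¹⁷}.

Answer: {e, p, p², p³, p⁴, p⁵, p⁶, p⁷, p⁸, p⁹, p¹⁰, p¹¹, p¹², p¹³, p¹⁴, p¹⁵, p¹⁶, p¹⁷}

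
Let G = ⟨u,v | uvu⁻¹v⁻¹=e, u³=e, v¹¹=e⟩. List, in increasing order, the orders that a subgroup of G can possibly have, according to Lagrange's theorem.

|G| = 33 = 3 · 11. By Lagrange's theorem the order of any subgroup divides 33; the divisors of 33 are 1, 3, 11, 33.

Answer: 1, 3, 11, 33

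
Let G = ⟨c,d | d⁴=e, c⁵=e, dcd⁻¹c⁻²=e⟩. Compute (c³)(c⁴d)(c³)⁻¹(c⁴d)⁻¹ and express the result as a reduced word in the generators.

[(c³), (c⁴d)] = (c³)·(c⁴d)·(c³)⁻¹·(c⁴d)⁻¹.
  (c³) · (c⁴d) = c²d
  (c²d) · (c²) = cd
  (cd) · (c³d³) = c²

Answer: c²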